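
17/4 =4.25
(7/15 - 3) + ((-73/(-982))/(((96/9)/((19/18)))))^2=-450275687011/177744199680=-2.53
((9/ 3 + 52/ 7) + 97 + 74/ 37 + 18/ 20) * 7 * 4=15446/ 5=3089.20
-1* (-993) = 993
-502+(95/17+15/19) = -160086/323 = -495.62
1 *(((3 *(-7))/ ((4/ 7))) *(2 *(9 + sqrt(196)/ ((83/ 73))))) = -1566.52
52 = 52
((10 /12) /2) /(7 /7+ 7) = 5 /96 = 0.05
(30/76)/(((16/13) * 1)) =195/608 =0.32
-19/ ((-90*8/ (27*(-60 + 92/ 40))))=-32889/ 800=-41.11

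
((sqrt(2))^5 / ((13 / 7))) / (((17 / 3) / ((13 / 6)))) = 1.16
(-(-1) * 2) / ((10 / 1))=1 / 5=0.20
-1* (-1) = 1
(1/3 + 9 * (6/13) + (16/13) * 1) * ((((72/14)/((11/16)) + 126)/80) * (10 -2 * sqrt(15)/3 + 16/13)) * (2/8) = 27885927/1041040 -127333 * sqrt(15)/80080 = 20.63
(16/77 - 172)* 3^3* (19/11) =-6785964/847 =-8011.76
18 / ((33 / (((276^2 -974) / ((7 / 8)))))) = 3609696 / 77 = 46879.17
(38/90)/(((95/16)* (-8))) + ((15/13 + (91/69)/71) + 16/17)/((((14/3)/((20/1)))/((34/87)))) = 3423903026/969634575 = 3.53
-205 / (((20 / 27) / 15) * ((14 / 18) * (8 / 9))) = -1345005 / 224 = -6004.49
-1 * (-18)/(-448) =-9/224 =-0.04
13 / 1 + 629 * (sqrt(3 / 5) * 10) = 4885.21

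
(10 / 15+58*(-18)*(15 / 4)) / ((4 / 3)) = -11743 / 4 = -2935.75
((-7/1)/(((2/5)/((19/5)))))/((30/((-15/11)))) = 133/44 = 3.02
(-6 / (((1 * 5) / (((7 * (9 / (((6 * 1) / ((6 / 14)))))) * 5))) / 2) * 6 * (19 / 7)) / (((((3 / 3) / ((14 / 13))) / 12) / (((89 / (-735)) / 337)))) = 4383072 / 1073345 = 4.08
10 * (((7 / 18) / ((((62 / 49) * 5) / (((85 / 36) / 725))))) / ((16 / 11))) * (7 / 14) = 0.00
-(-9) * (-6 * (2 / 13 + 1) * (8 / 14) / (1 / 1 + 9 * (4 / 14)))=-648 / 65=-9.97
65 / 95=13 / 19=0.68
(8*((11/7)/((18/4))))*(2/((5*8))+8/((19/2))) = 4972/1995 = 2.49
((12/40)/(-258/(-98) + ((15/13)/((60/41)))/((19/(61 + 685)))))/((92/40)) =72618/18700909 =0.00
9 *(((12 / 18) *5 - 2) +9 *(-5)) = -393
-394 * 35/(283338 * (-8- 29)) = 6895/5241753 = 0.00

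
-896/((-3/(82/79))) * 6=146944/79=1860.05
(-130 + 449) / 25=319 / 25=12.76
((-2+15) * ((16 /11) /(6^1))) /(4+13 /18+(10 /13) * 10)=8112 /31955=0.25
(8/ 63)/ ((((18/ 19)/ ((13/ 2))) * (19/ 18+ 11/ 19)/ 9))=1444/ 301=4.80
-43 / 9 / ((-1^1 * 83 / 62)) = 2666 / 747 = 3.57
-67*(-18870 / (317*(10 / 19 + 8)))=4003585 / 8559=467.76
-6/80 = -3/40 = -0.08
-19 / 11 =-1.73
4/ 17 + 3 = 55/ 17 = 3.24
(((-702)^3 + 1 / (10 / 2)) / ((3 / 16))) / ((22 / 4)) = -55351745248 / 165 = -335465122.72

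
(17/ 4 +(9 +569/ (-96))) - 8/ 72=2077/ 288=7.21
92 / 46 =2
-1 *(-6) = 6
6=6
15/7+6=57/7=8.14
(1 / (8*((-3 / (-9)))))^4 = 0.02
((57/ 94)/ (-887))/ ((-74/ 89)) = 5073/ 6169972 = 0.00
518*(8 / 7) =592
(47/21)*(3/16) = 47/112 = 0.42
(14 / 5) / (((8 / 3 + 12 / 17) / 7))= 2499 / 430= 5.81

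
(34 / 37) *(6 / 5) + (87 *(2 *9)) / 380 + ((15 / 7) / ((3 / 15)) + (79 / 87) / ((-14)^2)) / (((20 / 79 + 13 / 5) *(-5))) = 302109049231 / 67549878060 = 4.47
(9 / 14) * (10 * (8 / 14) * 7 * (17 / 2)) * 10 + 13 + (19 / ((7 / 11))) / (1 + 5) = 92555 / 42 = 2203.69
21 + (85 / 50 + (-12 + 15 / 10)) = 61 / 5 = 12.20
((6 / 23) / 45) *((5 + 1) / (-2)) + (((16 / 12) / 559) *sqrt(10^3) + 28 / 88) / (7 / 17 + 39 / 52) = 0.32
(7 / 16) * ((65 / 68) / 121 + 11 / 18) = 320873 / 1184832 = 0.27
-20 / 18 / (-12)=5 / 54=0.09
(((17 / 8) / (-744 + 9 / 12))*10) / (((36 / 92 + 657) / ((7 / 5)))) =-391 / 6421680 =-0.00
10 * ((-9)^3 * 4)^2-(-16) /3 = 255091696 /3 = 85030565.33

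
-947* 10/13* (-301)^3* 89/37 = 22984733489830/481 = 47785308710.67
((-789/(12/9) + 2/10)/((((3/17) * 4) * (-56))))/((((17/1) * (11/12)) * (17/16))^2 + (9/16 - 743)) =-19308192/604211125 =-0.03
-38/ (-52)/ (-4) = -19/ 104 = -0.18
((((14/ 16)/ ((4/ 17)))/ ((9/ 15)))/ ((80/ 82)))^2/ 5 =23804641/ 2949120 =8.07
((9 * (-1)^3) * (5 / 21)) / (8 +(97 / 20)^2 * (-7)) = 6000 / 438641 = 0.01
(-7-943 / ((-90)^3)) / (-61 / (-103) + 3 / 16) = -8.98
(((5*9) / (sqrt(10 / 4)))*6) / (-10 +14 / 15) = -405*sqrt(10) / 68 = -18.83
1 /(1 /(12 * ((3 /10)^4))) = 243 /2500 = 0.10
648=648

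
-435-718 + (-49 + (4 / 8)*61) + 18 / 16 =-9363 / 8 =-1170.38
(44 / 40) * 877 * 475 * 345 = 316180425 / 2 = 158090212.50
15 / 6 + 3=11 / 2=5.50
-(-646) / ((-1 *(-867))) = 38 / 51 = 0.75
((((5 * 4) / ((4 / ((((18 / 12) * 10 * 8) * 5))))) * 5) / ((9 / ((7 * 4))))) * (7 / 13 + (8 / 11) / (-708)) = 1904420000 / 75933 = 25080.27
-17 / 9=-1.89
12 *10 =120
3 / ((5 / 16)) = 48 / 5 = 9.60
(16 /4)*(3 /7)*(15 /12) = 2.14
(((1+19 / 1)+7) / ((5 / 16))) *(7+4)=950.40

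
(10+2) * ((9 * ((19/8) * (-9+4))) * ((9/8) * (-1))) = 23085/16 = 1442.81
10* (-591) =-5910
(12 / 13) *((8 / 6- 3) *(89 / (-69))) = 1780 / 897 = 1.98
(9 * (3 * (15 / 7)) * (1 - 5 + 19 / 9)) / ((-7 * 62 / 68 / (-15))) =-390150 / 1519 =-256.85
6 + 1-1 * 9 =-2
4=4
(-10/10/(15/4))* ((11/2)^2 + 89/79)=-661/79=-8.37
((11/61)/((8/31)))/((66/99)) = 1023/976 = 1.05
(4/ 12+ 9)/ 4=7/ 3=2.33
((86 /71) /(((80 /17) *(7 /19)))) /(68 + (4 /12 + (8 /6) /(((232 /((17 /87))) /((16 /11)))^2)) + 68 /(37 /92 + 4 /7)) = 609769510242057 /120599908417152920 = 0.01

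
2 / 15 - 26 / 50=-29 / 75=-0.39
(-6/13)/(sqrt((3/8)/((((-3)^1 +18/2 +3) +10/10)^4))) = -400 * sqrt(6)/13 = -75.37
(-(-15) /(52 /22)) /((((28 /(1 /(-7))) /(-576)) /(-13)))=-11880 /49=-242.45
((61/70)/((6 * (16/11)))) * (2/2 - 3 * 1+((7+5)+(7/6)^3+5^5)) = 454604513/1451520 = 313.19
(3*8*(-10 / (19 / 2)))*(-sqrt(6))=480*sqrt(6) / 19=61.88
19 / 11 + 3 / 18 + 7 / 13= 2087 / 858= 2.43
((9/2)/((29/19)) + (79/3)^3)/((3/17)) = 486214943/4698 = 103494.03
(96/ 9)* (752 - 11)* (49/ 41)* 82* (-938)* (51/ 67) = -553058688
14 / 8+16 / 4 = 5.75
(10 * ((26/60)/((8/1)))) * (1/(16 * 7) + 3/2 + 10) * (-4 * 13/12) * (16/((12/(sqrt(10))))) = -217841 * sqrt(10)/6048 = -113.90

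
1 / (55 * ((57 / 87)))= 29 / 1045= 0.03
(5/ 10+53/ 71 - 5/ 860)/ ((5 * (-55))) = -15151/ 3358300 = -0.00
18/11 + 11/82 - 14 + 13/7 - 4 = -90747/6314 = -14.37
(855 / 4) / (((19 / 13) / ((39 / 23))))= 22815 / 92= 247.99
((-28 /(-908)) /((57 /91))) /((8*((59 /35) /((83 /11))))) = 1850485 /67179288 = 0.03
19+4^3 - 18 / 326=13520 / 163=82.94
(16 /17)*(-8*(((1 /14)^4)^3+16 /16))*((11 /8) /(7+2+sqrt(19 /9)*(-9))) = 623633036128267 /602372818987520+623633036128267*sqrt(19) /1807118456962560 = 2.54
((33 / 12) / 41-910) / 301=-3.02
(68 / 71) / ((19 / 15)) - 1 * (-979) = 1321691 / 1349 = 979.76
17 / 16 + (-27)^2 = 11681 / 16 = 730.06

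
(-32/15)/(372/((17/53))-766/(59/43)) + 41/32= 1.28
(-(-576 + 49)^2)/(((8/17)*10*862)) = -68.47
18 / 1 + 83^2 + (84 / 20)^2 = 6924.64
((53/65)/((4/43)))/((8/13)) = 2279/160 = 14.24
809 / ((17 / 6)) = 4854 / 17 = 285.53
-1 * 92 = -92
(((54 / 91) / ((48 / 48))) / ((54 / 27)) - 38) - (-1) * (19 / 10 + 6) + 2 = -25301 / 910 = -27.80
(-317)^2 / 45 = 100489 / 45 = 2233.09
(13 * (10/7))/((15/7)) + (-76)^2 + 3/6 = 34711/6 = 5785.17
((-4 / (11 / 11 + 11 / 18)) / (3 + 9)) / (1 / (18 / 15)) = -36 / 145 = -0.25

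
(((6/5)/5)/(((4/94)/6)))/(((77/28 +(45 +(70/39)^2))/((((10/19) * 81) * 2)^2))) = 4826.42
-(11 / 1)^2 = -121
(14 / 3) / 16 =7 / 24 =0.29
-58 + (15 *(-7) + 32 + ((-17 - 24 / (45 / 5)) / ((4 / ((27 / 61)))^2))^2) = -464128574207 / 3544535296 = -130.94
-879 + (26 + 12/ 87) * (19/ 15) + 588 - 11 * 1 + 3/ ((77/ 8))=-8996096/ 33495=-268.58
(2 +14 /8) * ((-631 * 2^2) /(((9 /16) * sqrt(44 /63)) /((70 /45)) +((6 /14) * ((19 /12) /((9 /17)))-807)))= 2318394960 * sqrt(77) /4617271890733 +54240405226560 /4617271890733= 11.75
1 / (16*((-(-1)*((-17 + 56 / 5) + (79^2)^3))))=5 / 19446996441216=0.00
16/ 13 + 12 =13.23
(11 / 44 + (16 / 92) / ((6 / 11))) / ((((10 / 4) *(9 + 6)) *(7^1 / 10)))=157 / 7245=0.02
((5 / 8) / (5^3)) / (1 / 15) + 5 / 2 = 103 / 40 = 2.58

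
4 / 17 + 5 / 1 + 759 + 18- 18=12992 / 17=764.24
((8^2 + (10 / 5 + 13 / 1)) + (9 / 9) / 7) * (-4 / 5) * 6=-13296 / 35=-379.89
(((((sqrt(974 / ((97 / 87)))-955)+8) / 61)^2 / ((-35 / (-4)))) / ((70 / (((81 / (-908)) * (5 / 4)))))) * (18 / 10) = -63477828819 / 802940450200+690363 * sqrt(8219586) / 401470225100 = -0.07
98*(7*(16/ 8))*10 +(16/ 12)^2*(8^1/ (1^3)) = 123608/ 9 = 13734.22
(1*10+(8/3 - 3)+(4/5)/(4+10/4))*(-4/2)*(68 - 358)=221444/39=5678.05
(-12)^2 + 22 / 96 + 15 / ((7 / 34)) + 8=75629 / 336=225.09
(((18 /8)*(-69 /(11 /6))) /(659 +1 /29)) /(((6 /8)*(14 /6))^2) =-54027 /1287671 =-0.04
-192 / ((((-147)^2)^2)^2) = -64 / 72680419155717387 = -0.00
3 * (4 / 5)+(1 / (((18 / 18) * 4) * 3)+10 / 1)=749 / 60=12.48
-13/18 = -0.72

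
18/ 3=6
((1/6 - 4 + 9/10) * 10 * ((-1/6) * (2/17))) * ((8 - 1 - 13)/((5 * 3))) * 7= -1232/765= -1.61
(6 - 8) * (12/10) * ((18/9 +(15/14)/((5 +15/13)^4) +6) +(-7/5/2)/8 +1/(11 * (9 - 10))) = -29605233939/1576960000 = -18.77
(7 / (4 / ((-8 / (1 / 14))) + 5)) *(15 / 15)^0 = 196 / 139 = 1.41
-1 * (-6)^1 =6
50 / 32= 25 / 16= 1.56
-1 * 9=-9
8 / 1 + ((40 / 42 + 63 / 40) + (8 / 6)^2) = 31009 / 2520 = 12.31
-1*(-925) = 925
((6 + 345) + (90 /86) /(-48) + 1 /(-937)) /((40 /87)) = 19684577631 /25786240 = 763.38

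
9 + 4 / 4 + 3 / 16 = 163 / 16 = 10.19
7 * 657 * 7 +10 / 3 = 96589 / 3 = 32196.33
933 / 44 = 21.20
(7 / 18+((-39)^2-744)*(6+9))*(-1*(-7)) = 1468579 / 18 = 81587.72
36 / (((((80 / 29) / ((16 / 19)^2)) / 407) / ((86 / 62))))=292336704 / 55955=5224.50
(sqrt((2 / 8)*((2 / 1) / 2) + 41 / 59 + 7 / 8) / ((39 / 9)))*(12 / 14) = 9*sqrt(101362) / 10738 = 0.27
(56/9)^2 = 3136/81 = 38.72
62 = 62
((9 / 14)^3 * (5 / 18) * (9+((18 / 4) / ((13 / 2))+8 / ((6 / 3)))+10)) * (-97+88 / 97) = -3194235 / 19012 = -168.01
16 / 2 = 8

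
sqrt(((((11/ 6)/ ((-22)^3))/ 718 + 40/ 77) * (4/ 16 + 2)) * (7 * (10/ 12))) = sqrt(27219654635)/ 63184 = 2.61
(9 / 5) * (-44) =-396 / 5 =-79.20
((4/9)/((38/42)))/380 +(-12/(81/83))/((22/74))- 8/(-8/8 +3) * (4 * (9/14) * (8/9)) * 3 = -258131809/3752595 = -68.79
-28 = -28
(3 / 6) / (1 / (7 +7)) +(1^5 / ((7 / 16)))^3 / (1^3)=6497 / 343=18.94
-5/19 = -0.26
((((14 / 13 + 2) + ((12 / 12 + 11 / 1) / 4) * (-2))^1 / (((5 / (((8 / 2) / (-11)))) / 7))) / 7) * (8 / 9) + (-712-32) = -4786424 / 6435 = -743.81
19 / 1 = 19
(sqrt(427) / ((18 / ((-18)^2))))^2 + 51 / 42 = 1936889 / 14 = 138349.21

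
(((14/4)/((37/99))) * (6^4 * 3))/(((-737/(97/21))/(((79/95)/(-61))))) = 44690616/14365805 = 3.11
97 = 97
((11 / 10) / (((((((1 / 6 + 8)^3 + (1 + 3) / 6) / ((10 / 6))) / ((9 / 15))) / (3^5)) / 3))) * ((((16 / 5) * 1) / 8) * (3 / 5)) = 5196312 / 14724125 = 0.35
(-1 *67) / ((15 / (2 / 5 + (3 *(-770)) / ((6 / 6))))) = 773716 / 75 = 10316.21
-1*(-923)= 923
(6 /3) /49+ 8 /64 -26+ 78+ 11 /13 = 270149 /5096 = 53.01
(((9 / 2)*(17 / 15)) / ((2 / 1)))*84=1071 / 5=214.20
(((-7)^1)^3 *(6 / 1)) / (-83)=2058 / 83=24.80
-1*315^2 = -99225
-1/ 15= -0.07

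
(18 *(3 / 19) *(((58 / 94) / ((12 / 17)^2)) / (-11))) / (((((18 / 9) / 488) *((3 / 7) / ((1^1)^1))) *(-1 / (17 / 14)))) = 8691097 / 39292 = 221.19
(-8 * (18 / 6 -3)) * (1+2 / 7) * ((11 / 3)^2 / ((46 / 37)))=0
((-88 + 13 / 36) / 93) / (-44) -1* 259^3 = -2559395591293 / 147312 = -17373978.98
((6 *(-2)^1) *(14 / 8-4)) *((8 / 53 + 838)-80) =1084914 / 53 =20470.08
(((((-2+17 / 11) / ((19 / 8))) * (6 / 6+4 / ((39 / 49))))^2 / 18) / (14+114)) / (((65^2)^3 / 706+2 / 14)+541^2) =3411524375 / 633083107497762329694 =0.00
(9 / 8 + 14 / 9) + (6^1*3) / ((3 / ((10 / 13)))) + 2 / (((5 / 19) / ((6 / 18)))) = 46001 / 4680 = 9.83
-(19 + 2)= -21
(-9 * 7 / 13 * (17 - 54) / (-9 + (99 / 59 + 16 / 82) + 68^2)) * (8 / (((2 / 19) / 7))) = 749945637 / 36296702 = 20.66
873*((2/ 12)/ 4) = 36.38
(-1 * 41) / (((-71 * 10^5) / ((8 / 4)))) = 41 / 3550000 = 0.00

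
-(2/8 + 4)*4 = -17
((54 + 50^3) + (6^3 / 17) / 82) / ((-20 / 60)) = -261488238 / 697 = -375162.46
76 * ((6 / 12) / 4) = 19 / 2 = 9.50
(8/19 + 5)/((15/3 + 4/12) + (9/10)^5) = 30900000/33765793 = 0.92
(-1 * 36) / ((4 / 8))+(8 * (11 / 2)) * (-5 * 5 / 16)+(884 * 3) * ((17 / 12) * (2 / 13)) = 437.25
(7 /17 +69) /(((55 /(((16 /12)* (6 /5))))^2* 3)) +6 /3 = 2.02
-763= -763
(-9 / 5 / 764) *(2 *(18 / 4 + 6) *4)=-189 / 955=-0.20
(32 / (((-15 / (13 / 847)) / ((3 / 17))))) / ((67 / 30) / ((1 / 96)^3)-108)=-8 / 2735536419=-0.00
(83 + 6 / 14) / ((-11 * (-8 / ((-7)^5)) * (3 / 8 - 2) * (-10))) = -980.55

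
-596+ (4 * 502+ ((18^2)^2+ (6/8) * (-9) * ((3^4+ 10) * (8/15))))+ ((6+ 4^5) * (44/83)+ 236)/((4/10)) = 44826416/415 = 108015.46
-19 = -19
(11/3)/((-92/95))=-3.79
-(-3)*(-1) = -3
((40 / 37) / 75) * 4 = 0.06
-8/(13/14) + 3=-73/13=-5.62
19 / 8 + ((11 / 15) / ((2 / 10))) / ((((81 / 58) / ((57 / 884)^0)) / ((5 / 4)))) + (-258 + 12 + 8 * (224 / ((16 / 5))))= 621413 / 1944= 319.66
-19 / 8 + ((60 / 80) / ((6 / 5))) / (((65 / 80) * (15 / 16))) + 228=226.45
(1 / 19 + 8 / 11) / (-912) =-163 / 190608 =-0.00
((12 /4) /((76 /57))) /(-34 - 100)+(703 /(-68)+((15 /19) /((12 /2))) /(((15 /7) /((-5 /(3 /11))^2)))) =48069185 /4674456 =10.28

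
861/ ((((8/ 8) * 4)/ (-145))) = -124845/ 4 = -31211.25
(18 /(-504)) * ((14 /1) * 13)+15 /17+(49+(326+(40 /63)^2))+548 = 917.79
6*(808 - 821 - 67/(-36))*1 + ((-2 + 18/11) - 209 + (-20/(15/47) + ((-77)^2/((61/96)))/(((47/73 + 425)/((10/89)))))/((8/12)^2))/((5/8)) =-1076034878393/1739614470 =-618.55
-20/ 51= -0.39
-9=-9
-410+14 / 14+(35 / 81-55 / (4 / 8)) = -42004 / 81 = -518.57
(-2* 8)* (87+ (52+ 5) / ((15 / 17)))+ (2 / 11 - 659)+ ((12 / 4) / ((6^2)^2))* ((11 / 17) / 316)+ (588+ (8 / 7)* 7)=-317618510947 / 127638720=-2488.42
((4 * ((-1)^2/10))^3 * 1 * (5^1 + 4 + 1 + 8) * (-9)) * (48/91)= -62208/11375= -5.47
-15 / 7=-2.14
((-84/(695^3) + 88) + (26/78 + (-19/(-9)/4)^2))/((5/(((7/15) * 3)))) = 269866774369577/10876756950000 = 24.81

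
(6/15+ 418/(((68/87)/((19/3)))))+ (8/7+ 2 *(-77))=3849141/1190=3234.57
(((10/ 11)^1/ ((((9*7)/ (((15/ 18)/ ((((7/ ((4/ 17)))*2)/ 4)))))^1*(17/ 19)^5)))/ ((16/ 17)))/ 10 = 12380495/ 82652715684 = 0.00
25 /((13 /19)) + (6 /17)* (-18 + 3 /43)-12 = 173051 /9503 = 18.21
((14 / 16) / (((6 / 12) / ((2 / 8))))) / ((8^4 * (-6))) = -7 / 393216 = -0.00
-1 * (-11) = 11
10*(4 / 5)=8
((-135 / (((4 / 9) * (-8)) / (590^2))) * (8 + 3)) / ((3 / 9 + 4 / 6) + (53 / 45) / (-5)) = 261695053125 / 1376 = 190185358.38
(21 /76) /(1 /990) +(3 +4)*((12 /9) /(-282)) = 4396553 /16074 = 273.52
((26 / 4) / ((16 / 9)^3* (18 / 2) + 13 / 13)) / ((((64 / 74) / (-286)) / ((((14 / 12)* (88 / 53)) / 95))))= -142999857 / 168249560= -0.85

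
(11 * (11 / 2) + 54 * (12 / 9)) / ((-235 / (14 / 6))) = -371 / 282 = -1.32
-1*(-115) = 115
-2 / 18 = -0.11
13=13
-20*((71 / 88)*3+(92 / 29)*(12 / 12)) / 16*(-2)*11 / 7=10195 / 464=21.97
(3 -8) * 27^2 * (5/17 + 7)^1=-451980/17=-26587.06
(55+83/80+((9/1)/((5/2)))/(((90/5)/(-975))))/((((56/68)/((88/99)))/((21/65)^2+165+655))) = -654835734649/5323500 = -123008.50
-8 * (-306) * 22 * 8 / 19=22676.21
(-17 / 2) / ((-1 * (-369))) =-17 / 738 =-0.02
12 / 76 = 3 / 19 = 0.16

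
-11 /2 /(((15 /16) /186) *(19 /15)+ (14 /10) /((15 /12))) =-4.88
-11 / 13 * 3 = -33 / 13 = -2.54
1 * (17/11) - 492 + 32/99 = -48523/99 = -490.13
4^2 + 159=175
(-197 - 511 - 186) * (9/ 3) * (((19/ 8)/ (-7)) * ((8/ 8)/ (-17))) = -25479/ 476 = -53.53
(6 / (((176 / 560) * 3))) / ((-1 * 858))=-35 / 4719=-0.01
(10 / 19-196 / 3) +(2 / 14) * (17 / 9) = -77251 / 1197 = -64.54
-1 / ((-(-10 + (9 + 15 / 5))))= 0.50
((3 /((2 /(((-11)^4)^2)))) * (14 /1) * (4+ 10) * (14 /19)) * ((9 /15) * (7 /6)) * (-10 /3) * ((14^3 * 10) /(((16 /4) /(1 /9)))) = -14122700474830640 /171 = -82588891665676.26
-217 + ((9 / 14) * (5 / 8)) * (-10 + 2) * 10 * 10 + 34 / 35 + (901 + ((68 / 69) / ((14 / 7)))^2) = 60619424 / 166635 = 363.79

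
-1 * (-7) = 7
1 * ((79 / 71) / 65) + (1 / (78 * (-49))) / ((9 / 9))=22871 / 1356810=0.02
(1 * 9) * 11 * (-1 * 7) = -693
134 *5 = 670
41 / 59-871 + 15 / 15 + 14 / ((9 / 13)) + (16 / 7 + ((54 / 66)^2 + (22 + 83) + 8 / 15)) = -1665437563 / 2248785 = -740.59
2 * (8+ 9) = 34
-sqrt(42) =-6.48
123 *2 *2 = 492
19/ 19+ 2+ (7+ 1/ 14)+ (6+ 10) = 365/ 14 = 26.07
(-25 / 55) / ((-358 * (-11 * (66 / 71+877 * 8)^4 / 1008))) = -8004679515 / 166790104548712909599578518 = -0.00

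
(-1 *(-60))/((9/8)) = 160/3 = 53.33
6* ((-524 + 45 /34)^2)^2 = 299204914220551443 /668168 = 447798928144.65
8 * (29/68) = 58/17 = 3.41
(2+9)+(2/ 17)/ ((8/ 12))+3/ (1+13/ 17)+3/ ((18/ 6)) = 2359/ 170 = 13.88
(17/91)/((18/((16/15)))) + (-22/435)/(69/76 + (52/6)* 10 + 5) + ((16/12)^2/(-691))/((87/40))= 1797701232/192448243715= 0.01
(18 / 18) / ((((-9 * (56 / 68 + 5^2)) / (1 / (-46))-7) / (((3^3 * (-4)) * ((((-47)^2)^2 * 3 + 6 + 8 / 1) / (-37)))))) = 26877308652 / 6720199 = 3999.48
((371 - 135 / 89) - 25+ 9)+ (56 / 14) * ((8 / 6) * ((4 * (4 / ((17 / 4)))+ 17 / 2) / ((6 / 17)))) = 538.82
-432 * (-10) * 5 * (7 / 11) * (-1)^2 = 151200 / 11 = 13745.45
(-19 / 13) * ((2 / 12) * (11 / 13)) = -209 / 1014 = -0.21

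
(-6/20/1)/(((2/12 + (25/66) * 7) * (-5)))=33/1550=0.02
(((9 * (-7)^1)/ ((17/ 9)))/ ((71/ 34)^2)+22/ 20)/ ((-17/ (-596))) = -98372482/ 428485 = -229.58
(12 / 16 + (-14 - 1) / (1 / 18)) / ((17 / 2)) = -31.68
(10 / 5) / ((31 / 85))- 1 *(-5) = 10.48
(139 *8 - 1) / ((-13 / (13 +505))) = -44269.08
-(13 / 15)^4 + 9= 8.44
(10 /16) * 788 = 985 /2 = 492.50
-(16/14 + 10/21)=-34/21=-1.62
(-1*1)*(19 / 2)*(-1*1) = 19 / 2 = 9.50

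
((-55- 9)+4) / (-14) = 30 / 7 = 4.29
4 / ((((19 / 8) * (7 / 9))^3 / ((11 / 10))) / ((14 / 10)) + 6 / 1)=8211456 / 20719459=0.40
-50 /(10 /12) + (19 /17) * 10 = -830 /17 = -48.82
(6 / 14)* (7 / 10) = 3 / 10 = 0.30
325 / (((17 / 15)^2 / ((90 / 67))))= 6581250 / 19363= 339.89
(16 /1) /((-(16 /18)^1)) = -18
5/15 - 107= -320/3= -106.67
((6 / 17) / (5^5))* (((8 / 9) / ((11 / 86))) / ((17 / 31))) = 42656 / 29803125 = 0.00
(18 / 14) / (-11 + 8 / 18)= -0.12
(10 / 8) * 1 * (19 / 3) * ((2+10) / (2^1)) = 95 / 2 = 47.50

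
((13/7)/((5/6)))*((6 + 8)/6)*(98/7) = 364/5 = 72.80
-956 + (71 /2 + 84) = -1673 /2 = -836.50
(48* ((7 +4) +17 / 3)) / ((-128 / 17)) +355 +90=1355 / 4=338.75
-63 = -63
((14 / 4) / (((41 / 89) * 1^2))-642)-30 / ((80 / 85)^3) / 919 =-634.44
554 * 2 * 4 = 4432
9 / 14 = 0.64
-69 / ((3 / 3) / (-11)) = 759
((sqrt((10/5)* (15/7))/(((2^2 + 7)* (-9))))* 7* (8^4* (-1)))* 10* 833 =34119680* sqrt(210)/99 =4994354.92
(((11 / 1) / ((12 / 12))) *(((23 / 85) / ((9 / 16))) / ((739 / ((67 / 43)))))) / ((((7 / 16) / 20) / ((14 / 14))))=17357824 / 34033167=0.51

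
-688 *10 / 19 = -6880 / 19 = -362.11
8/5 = 1.60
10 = 10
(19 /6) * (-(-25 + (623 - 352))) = -779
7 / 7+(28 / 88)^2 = 533 / 484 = 1.10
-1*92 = -92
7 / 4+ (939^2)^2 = 3109727687371 / 4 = 777431921842.75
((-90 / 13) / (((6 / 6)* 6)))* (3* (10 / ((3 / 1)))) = -150 / 13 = -11.54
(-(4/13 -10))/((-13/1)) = -126/169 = -0.75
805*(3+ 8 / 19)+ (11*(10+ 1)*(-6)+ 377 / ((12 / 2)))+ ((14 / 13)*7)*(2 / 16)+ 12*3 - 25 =6232471 / 2964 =2102.72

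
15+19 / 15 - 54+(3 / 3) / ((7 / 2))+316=29248 / 105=278.55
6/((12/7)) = 7/2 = 3.50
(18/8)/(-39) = -3/52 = -0.06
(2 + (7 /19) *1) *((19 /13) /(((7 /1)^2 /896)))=5760 /91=63.30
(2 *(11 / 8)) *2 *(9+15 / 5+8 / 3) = 242 / 3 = 80.67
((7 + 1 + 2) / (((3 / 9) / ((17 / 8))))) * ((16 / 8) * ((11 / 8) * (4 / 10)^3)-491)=-3129003 / 100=-31290.03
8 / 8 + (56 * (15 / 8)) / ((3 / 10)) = 351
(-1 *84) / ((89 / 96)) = -8064 / 89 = -90.61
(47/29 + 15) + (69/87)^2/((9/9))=14507/841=17.25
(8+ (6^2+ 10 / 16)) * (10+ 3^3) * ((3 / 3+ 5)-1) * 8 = 66045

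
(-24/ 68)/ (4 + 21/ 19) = -114/ 1649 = -0.07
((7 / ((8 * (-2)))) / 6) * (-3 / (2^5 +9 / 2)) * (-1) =-7 / 1168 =-0.01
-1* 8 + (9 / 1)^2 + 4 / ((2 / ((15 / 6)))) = 78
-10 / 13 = -0.77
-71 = -71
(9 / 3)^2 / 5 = 9 / 5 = 1.80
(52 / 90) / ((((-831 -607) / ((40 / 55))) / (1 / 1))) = -104 / 355905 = -0.00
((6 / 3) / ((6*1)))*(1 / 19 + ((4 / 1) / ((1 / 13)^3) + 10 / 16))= 2929.56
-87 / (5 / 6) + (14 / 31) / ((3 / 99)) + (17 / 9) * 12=-66.83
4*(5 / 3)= 20 / 3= 6.67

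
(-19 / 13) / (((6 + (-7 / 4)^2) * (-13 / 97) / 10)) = 58976 / 4901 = 12.03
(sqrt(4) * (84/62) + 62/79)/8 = 0.44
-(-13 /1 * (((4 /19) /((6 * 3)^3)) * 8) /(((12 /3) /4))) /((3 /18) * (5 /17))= 1768 /23085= 0.08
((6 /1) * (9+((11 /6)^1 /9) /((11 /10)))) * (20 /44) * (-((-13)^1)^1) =32240 /99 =325.66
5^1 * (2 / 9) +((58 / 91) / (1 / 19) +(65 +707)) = 643096 / 819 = 785.22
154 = 154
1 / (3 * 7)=1 / 21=0.05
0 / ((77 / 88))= 0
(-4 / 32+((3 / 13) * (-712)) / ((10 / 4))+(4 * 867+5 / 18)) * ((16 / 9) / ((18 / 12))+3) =1799340923 / 126360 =14239.80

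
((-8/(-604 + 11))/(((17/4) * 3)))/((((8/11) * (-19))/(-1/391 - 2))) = 0.00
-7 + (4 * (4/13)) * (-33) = -619/13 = -47.62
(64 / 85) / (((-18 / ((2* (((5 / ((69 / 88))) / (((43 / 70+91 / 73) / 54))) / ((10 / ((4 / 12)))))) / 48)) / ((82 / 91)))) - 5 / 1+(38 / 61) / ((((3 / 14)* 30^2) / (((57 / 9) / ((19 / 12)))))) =-9944378990521 / 1990162620225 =-5.00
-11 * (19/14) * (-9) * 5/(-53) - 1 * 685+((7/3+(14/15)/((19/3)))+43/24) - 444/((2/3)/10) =-2073365463/281960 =-7353.40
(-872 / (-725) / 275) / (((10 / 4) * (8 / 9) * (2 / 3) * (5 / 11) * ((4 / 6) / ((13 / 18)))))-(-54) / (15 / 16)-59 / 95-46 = 378329807 / 34437500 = 10.99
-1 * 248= -248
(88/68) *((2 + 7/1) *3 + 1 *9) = 792/17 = 46.59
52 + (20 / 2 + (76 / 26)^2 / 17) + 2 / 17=179908 / 2873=62.62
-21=-21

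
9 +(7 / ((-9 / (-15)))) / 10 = 10.17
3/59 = 0.05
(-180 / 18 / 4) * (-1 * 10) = 25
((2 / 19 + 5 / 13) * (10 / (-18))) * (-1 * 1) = 605 / 2223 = 0.27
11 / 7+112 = 795 / 7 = 113.57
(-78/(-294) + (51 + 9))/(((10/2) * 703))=2953/172235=0.02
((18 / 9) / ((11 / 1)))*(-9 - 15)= -48 / 11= -4.36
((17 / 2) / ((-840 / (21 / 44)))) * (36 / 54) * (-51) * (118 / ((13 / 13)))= 19.38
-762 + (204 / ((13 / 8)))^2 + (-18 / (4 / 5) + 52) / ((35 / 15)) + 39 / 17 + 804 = 636185031 / 40222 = 15816.84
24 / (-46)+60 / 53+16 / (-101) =55640 / 123119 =0.45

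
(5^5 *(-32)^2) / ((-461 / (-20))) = 64000000 / 461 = 138828.63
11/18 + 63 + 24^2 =11513/18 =639.61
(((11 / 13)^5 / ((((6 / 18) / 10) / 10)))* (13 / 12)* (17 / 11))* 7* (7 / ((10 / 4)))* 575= 2455331.74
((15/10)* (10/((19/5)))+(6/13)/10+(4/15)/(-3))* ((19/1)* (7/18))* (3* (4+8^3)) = 5225360/117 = 44661.20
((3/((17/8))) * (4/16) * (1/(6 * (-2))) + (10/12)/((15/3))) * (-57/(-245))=19/595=0.03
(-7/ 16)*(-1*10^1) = 35/ 8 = 4.38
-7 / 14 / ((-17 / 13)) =13 / 34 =0.38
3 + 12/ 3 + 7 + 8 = 22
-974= -974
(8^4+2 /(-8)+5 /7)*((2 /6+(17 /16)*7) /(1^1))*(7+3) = 213917365 /672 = 318329.41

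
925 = 925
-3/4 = -0.75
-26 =-26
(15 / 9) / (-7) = -5 / 21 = -0.24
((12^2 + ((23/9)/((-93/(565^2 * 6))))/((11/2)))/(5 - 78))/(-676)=-7231691/37862253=-0.19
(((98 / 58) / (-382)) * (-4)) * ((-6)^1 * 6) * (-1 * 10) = 35280 / 5539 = 6.37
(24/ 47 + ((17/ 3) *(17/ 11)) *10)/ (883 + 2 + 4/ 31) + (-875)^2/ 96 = 10861263450899/ 1361852448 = 7975.36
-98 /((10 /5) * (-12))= 49 /12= 4.08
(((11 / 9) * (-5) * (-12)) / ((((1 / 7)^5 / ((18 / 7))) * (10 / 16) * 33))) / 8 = 19208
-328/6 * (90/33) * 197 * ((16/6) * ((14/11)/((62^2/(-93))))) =9046240/3751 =2411.69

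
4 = 4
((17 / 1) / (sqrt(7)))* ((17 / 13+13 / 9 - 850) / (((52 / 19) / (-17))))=136077962* sqrt(7) / 10647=33815.01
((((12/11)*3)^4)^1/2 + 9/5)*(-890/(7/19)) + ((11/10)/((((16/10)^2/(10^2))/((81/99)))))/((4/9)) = -267678887427/1874048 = -142834.60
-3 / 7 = -0.43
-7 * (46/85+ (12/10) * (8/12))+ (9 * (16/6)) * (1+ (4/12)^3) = 11858/765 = 15.50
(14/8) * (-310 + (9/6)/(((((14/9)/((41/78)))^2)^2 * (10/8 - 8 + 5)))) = -19048067827283/35110380032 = -542.52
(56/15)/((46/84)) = 784/115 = 6.82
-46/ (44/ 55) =-57.50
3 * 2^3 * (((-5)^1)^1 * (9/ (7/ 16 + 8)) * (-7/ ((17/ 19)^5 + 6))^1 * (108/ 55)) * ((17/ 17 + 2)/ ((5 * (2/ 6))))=2156464332288/ 4476024025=481.78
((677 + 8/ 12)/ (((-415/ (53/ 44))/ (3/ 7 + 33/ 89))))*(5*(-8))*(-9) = -3878964/ 6853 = -566.02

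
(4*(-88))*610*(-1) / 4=53680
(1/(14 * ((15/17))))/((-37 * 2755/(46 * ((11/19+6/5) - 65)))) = 111826/48419125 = 0.00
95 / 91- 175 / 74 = -8895 / 6734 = -1.32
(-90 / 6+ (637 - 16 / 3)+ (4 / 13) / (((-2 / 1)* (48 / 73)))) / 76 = 64109 / 7904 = 8.11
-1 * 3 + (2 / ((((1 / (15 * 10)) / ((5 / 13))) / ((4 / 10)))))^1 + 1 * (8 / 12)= 1709 / 39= 43.82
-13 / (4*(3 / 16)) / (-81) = 52 / 243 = 0.21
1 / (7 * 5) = 1 / 35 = 0.03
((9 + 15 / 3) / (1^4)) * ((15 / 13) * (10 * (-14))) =-29400 / 13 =-2261.54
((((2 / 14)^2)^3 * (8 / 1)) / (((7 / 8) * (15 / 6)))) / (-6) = -0.00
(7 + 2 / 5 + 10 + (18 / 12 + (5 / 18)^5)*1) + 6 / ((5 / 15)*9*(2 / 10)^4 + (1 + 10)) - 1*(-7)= 859288487959 / 32491121760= 26.45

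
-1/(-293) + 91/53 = 26716/15529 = 1.72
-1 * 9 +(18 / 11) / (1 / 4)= -27 / 11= -2.45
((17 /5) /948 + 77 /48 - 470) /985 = -2960239 /6225200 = -0.48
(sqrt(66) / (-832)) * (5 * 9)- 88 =-88- 45 * sqrt(66) / 832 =-88.44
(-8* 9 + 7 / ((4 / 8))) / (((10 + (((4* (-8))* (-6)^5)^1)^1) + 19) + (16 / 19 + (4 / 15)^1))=-16530 / 70925701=-0.00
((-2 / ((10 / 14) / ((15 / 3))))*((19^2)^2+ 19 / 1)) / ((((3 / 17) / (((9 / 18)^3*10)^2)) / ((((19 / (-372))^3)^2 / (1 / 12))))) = -4560645346345375 / 1325035895703552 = -3.44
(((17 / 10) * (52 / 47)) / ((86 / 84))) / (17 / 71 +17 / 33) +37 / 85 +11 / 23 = 3.35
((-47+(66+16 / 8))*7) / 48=49 / 16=3.06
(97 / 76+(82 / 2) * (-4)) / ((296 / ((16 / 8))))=-12367 / 11248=-1.10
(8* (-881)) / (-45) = 7048 / 45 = 156.62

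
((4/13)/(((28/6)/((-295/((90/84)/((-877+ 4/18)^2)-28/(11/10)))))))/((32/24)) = 27977437917/48818016031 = 0.57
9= 9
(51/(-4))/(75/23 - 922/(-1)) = -1173/85124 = -0.01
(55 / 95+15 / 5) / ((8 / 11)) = 187 / 38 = 4.92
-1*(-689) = 689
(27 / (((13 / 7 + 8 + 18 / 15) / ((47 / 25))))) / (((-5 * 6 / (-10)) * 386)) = 329 / 82990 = 0.00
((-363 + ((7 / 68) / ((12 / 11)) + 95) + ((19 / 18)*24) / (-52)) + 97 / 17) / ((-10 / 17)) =928861 / 2080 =446.57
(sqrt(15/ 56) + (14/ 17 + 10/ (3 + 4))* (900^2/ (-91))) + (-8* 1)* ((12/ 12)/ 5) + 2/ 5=-1085464974/ 54145 + sqrt(210)/ 28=-20046.85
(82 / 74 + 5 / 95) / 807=272 / 189107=0.00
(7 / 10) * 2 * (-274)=-1918 / 5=-383.60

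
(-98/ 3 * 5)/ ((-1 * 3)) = 490/ 9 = 54.44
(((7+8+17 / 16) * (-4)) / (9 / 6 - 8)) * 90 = 11565 / 13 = 889.62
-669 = -669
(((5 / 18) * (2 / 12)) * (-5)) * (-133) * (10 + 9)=63175 / 108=584.95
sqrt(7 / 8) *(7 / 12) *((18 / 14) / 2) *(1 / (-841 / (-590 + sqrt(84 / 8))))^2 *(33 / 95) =-40887 *sqrt(3) / 107506712 + 68925879 *sqrt(14) / 4300268480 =0.06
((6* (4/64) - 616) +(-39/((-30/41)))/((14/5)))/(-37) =33409/2072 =16.12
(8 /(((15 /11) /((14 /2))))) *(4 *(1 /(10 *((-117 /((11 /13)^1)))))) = -13552 /114075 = -0.12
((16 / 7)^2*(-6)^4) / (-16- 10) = -165888 / 637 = -260.42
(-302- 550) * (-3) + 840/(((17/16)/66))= 930492/17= 54734.82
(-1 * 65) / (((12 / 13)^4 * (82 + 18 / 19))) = -35272835 / 32679936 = -1.08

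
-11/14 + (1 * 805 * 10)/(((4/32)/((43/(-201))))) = -38771011/2814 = -13777.90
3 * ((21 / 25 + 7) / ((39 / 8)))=1568 / 325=4.82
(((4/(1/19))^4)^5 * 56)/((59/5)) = 11572571613221637570581697080872696545280/59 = 196145281580027755433588100000000000000.00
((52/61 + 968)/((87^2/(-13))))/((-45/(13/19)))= 665860/26317413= 0.03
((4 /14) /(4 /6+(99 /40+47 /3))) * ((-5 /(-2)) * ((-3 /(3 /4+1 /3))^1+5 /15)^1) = -19000 /205387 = -0.09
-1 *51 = -51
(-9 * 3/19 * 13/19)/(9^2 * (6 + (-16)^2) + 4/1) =-351/7662586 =-0.00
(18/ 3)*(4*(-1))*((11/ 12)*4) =-88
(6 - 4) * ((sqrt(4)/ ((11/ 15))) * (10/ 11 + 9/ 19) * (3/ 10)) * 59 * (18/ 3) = 801.00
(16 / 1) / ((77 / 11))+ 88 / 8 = 93 / 7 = 13.29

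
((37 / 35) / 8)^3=50653 / 21952000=0.00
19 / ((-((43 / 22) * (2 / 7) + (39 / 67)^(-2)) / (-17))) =37828791 / 411056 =92.03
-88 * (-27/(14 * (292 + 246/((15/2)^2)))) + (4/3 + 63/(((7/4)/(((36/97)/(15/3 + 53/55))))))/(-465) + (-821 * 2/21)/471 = 4505638058167/11293970085615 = 0.40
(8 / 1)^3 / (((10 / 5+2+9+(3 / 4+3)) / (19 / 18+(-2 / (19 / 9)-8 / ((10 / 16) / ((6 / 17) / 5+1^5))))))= -2023508992 / 4869225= -415.57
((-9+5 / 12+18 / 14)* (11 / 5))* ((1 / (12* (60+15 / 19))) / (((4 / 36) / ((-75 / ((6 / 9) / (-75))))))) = -2620575 / 1568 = -1671.29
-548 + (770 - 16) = 206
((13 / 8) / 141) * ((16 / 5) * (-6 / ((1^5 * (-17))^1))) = 52 / 3995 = 0.01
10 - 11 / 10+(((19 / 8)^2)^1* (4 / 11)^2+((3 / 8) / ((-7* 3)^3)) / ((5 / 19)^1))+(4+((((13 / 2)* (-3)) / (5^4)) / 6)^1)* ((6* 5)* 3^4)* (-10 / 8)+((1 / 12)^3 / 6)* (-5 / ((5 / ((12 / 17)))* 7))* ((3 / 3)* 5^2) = -184777094169193 / 15239901600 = -12124.56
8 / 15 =0.53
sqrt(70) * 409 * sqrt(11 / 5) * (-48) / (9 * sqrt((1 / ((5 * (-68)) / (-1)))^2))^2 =-756486400 * sqrt(154) / 27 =-347694420.06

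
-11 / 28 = -0.39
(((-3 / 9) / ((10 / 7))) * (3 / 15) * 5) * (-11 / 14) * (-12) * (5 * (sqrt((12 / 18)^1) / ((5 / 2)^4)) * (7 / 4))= -308 * sqrt(6) / 1875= -0.40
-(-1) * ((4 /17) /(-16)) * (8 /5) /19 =-2 /1615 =-0.00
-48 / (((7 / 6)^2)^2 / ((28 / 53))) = -248832 / 18179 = -13.69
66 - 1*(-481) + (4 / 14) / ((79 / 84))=43237 / 79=547.30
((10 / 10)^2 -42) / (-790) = 41 / 790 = 0.05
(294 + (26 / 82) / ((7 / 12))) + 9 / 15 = 423531 / 1435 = 295.14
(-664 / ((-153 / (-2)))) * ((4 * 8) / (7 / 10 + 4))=-424960 / 7191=-59.10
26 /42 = 13 /21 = 0.62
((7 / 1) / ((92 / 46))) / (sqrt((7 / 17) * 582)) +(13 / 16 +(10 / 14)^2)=sqrt(69258) / 1164 +1037 / 784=1.55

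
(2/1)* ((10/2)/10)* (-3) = -3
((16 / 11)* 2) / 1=32 / 11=2.91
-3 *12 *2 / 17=-4.24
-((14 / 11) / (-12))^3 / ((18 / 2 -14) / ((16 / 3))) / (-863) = 686 / 465204465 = 0.00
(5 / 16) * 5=25 / 16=1.56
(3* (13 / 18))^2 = 169 / 36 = 4.69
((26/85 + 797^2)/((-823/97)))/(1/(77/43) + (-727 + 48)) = 403272155979/3654449200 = 110.35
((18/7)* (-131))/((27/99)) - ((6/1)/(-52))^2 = -5844759/4732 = -1235.16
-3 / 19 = -0.16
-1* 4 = -4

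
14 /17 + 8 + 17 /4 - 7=413 /68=6.07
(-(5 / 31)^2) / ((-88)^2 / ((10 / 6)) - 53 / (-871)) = -108875 / 19446158857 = -0.00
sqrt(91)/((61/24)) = 24 * sqrt(91)/61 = 3.75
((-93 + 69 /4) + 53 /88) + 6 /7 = -45763 /616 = -74.29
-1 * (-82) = 82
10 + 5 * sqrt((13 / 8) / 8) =5 * sqrt(13) / 8 + 10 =12.25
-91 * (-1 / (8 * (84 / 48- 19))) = -91 / 138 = -0.66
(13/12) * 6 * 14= 91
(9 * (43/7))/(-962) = -387/6734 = -0.06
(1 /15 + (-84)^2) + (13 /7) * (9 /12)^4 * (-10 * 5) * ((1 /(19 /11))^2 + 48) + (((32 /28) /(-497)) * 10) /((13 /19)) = 176673263921881 /31347738240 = 5635.92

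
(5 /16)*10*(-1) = -25 /8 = -3.12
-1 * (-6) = 6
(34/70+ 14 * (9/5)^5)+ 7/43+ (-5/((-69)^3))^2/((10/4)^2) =26919374883481821866/101510522148065625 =265.19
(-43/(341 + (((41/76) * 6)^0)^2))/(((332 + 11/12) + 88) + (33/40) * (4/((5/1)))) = -2150/7208961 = -0.00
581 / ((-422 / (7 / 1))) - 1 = -4489 / 422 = -10.64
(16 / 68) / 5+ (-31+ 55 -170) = -12406 / 85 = -145.95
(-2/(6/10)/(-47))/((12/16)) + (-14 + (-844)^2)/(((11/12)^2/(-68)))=-2950449116312/51183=-57645099.28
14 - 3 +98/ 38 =258/ 19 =13.58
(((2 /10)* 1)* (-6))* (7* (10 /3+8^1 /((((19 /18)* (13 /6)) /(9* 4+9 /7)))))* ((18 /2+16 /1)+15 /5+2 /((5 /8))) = -16651248 /475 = -35055.26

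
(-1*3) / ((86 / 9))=-27 / 86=-0.31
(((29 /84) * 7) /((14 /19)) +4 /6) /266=221 /14896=0.01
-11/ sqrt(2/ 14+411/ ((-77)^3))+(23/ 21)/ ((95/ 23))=529/ 1995 -847 * sqrt(1247554)/ 32404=-28.93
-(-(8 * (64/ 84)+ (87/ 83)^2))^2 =-1083141829081/ 20929119561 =-51.75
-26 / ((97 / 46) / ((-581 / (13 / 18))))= 962136 / 97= 9918.93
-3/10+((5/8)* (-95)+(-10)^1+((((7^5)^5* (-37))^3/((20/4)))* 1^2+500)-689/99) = -96757213987302104120549104199908198358082956213659067160869996128652441/3960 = -24433639895783359626401290000000000000000000000000000000000000000000.00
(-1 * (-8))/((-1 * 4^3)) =-1/8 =-0.12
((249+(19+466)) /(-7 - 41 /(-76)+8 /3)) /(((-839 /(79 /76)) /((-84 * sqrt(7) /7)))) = -7.61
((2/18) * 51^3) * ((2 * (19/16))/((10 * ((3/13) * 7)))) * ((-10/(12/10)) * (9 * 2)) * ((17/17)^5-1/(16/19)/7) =-1692847845/6272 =-269905.59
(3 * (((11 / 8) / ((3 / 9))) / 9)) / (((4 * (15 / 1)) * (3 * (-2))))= -0.00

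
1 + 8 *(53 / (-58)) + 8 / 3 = -317 / 87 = -3.64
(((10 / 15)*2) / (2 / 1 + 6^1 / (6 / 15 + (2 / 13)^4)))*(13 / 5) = 1487252 / 7284255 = 0.20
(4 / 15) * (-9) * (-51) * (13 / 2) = 3978 / 5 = 795.60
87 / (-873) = -29 / 291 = -0.10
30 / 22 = 15 / 11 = 1.36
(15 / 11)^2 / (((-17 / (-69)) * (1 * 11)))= 15525 / 22627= 0.69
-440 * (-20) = 8800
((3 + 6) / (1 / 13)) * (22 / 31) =2574 / 31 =83.03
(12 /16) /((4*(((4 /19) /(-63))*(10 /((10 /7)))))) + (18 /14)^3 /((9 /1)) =-170775 /21952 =-7.78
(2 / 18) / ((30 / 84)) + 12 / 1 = 554 / 45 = 12.31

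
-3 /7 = -0.43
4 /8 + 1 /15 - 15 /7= -331 /210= -1.58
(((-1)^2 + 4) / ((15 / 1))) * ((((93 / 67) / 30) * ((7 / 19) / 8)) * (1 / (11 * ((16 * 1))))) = 217 / 53771520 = 0.00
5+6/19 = 101/19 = 5.32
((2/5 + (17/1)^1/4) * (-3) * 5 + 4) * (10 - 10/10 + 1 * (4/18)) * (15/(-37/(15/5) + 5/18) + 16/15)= 6308581/58590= 107.67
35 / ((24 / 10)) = 175 / 12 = 14.58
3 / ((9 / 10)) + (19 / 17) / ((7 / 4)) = 1418 / 357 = 3.97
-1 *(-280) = 280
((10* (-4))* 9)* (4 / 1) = -1440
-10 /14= -5 /7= -0.71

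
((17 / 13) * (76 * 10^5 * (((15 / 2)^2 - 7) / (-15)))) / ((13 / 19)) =-24179780000 / 507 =-47691873.77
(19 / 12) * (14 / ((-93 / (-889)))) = 211.89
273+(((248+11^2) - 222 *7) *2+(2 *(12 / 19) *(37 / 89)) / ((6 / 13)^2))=-10625575 / 5073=-2094.53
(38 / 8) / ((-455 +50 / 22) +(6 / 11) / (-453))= -151 / 14392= -0.01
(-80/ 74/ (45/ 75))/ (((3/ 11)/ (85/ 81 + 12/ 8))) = -454300/ 26973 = -16.84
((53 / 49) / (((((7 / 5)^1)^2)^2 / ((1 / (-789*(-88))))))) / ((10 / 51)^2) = 1148775 / 10891473824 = 0.00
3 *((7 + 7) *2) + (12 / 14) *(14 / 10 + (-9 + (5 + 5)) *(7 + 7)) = 486 / 5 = 97.20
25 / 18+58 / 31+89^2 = 4421737 / 558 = 7924.26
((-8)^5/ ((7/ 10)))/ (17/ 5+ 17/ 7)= -409600/ 51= -8031.37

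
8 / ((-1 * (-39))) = 8 / 39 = 0.21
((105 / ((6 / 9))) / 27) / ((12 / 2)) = 35 / 36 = 0.97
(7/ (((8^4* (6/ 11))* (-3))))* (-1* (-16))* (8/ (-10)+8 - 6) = -77/ 3840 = -0.02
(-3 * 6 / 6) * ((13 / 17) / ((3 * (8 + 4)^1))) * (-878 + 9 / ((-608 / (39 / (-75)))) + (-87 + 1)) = 190484879 / 3100800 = 61.43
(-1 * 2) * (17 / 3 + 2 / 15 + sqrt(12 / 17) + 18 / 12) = -73 / 5-4 * sqrt(51) / 17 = -16.28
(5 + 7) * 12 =144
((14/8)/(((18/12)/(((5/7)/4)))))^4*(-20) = -3125/82944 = -0.04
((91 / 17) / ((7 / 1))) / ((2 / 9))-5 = -53 / 34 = -1.56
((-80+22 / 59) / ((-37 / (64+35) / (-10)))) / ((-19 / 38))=9302040 / 2183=4261.13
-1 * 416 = -416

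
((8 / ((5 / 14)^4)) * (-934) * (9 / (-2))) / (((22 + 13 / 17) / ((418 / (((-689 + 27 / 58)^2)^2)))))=4806888269950976 / 28468924976923046875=0.00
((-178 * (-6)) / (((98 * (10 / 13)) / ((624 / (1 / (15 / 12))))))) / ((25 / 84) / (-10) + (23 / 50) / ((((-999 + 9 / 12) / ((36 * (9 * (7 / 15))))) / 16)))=-2162113668000 / 223938197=-9654.96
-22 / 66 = -1 / 3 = -0.33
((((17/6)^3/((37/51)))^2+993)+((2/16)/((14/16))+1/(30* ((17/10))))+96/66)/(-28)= -18371096259421/260115432192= -70.63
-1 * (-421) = 421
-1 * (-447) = 447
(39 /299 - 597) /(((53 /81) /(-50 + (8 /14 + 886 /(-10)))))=5371917408 /42665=125909.23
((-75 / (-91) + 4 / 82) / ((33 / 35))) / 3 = 16285 / 52767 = 0.31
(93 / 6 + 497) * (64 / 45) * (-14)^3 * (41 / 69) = -738026240 / 621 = -1188448.05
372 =372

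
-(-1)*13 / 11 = 1.18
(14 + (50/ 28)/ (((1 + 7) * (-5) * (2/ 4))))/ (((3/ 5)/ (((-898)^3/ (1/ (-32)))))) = 11282269339360/ 21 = 537250920921.90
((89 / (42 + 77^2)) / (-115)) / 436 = -0.00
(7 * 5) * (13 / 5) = 91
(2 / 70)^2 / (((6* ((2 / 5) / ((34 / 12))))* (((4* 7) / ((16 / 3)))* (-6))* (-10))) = 17 / 5556600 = 0.00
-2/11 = -0.18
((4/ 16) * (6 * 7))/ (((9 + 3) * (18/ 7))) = 49/ 144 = 0.34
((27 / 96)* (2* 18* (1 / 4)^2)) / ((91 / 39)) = 243 / 896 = 0.27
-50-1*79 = -129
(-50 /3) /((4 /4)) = -50 /3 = -16.67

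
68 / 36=17 / 9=1.89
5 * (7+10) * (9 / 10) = 153 / 2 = 76.50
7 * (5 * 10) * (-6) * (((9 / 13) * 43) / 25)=-32508 / 13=-2500.62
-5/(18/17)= -85/18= -4.72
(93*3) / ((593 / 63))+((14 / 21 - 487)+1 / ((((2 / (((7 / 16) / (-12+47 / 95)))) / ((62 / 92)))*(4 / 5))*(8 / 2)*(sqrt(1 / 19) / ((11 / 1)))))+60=-705716 / 1779 - 1133825*sqrt(19) / 25742336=-396.88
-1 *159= -159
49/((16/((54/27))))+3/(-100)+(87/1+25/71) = 1326949/14200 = 93.45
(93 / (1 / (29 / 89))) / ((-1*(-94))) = 2697 / 8366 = 0.32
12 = 12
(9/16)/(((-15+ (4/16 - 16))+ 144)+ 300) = 3/2204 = 0.00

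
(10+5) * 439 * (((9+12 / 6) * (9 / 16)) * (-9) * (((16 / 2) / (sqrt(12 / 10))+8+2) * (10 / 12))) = -48893625 / 16 - 3259575 * sqrt(30) / 8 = -5287530.01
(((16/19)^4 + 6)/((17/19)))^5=437120493764620846016184564832/21555029481256941488423243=20279.28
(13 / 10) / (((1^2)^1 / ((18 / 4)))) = 117 / 20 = 5.85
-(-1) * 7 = 7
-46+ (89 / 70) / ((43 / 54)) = -44.40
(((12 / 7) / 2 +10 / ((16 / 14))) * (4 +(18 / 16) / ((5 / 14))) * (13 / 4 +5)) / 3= 188.90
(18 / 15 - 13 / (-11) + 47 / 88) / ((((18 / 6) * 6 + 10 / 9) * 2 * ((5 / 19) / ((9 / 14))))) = 0.19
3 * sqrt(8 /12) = sqrt(6) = 2.45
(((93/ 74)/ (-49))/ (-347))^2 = 8649/ 1583122601284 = 0.00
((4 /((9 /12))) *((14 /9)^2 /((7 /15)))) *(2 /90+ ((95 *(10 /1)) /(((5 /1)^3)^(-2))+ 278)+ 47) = 299256552448 /729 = 410502815.43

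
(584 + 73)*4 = 2628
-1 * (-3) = 3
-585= -585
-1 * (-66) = 66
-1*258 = -258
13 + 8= 21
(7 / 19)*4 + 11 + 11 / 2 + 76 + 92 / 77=278463 / 2926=95.17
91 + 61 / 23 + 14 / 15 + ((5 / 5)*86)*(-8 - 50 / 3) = -233076 / 115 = -2026.75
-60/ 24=-5/ 2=-2.50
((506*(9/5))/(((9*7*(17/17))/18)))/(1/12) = 109296/35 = 3122.74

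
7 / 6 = 1.17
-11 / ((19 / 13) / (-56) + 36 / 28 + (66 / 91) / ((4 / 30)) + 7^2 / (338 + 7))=-2762760 / 1718237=-1.61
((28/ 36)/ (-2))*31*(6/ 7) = -10.33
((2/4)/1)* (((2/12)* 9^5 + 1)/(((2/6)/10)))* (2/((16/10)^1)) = 1476375/8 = 184546.88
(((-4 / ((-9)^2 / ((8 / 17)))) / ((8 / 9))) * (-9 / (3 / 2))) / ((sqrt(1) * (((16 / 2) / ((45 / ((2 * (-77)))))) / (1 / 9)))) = -5 / 7854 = -0.00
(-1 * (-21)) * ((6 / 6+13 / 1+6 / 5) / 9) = 532 / 15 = 35.47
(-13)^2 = 169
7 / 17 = 0.41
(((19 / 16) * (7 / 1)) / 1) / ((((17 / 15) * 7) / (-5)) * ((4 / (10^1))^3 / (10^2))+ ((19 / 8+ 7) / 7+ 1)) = 218203125 / 61379594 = 3.55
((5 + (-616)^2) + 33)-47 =379447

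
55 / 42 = 1.31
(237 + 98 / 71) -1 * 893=-46478 / 71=-654.62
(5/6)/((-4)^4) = 5/1536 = 0.00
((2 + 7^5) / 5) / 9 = 5603 / 15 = 373.53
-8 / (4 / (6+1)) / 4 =-7 / 2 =-3.50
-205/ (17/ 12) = -2460/ 17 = -144.71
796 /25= 31.84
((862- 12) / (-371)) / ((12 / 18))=-1275 / 371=-3.44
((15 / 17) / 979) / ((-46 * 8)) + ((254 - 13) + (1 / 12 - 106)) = 2482003831 / 18373872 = 135.08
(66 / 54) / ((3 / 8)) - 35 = -857 / 27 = -31.74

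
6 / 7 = 0.86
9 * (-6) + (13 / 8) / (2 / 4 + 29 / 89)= -30595 / 588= -52.03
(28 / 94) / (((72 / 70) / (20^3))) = 980000 / 423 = 2316.78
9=9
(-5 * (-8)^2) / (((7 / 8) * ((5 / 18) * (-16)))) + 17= 695 / 7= 99.29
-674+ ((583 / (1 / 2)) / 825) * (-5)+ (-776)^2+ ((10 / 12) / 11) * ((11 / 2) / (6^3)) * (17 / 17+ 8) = 866152729 / 1440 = 601494.95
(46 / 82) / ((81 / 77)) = 1771 / 3321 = 0.53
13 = 13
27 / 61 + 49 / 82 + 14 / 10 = 2.44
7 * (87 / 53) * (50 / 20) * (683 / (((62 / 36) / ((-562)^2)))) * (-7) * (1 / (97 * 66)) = -3934304.30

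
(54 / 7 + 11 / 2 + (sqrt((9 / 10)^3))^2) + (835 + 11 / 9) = 53560427 / 63000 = 850.17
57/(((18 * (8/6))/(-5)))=-95/8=-11.88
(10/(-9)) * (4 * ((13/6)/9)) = -260/243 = -1.07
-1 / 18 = -0.06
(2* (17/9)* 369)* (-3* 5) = -20910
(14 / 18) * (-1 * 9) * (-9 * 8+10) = 434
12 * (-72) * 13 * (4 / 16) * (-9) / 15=1684.80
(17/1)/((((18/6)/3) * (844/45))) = 765/844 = 0.91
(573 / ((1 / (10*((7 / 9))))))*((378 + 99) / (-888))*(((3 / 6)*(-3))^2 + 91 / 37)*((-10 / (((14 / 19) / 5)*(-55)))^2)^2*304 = -54595901479278125 / 6874930447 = -7941302.37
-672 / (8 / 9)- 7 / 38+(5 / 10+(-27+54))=-13845 / 19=-728.68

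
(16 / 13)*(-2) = -32 / 13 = -2.46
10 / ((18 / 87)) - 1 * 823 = -2324 / 3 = -774.67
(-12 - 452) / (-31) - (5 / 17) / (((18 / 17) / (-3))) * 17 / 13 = 38827 / 2418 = 16.06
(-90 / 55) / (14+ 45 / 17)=-306 / 3113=-0.10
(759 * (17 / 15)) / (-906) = -4301 / 4530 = -0.95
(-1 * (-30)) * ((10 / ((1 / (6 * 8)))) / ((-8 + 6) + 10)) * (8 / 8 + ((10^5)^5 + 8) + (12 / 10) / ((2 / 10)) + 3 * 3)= 18000000000000000000000043200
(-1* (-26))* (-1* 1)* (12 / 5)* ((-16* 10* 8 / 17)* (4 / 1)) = 319488 / 17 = 18793.41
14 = 14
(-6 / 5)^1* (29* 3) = -522 / 5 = -104.40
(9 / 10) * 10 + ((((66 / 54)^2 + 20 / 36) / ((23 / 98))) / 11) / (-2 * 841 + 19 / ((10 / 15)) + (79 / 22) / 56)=34153110295 / 3794992479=9.00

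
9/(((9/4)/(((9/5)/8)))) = 9/10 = 0.90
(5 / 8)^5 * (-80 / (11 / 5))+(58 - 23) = 710355 / 22528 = 31.53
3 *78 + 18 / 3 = 240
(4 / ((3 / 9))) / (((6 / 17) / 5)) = 170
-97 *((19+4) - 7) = -1552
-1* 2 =-2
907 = 907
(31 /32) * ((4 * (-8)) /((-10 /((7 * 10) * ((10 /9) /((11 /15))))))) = 10850 /33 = 328.79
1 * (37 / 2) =37 / 2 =18.50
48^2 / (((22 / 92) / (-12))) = -1271808 / 11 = -115618.91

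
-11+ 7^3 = 332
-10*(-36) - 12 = 348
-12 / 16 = -3 / 4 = -0.75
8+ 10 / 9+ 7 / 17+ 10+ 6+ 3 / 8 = 25.90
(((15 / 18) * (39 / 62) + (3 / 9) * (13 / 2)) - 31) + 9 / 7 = -70369 / 2604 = -27.02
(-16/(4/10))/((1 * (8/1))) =-5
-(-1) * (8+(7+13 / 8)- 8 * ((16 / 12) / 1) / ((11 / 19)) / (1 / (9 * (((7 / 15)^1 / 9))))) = 31787 / 3960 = 8.03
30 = 30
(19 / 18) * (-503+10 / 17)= -18031 / 34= -530.32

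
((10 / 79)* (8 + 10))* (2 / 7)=360 / 553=0.65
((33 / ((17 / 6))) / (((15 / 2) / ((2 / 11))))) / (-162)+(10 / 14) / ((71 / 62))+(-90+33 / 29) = -2918790457 / 33077835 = -88.24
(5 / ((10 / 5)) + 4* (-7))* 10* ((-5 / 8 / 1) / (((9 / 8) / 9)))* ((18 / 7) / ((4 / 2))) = 11475 / 7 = 1639.29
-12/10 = -6/5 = -1.20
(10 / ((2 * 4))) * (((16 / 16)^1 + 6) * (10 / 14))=25 / 4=6.25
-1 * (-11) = 11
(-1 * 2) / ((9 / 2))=-4 / 9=-0.44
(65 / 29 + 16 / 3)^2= 434281 / 7569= 57.38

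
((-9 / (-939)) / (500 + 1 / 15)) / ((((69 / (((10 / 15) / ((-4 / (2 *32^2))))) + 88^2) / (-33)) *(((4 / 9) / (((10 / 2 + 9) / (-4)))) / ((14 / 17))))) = 23950080 / 45213523018547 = 0.00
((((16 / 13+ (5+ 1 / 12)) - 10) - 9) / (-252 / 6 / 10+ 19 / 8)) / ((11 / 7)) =138530 / 31317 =4.42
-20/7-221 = -1567/7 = -223.86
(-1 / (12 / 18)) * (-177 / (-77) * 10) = -2655 / 77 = -34.48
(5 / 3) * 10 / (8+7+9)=25 / 36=0.69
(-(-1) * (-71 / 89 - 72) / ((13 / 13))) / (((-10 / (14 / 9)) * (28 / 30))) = 6479 / 534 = 12.13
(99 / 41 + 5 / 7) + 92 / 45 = 5.17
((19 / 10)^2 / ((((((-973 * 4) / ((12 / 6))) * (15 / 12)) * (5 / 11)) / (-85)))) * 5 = 67507 / 48650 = 1.39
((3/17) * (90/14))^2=1.29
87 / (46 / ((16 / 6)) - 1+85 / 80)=1392 / 277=5.03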